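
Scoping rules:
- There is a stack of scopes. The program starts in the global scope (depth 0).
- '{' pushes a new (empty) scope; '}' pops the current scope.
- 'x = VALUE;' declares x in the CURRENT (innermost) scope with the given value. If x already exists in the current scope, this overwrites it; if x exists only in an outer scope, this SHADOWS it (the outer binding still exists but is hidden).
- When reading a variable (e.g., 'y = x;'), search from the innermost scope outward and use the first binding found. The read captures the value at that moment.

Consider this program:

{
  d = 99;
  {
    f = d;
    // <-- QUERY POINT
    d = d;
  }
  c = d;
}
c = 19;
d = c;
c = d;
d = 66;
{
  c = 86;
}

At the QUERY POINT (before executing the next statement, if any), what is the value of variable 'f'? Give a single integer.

Answer: 99

Derivation:
Step 1: enter scope (depth=1)
Step 2: declare d=99 at depth 1
Step 3: enter scope (depth=2)
Step 4: declare f=(read d)=99 at depth 2
Visible at query point: d=99 f=99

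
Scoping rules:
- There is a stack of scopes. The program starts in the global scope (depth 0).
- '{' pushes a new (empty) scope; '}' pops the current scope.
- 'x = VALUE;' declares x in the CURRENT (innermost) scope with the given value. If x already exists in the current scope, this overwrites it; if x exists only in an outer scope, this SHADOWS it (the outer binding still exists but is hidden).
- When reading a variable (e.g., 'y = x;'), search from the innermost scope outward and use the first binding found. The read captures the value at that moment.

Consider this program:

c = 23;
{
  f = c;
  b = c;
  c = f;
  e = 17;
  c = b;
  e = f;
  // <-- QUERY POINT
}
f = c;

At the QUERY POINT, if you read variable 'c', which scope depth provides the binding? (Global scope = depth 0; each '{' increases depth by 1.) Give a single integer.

Answer: 1

Derivation:
Step 1: declare c=23 at depth 0
Step 2: enter scope (depth=1)
Step 3: declare f=(read c)=23 at depth 1
Step 4: declare b=(read c)=23 at depth 1
Step 5: declare c=(read f)=23 at depth 1
Step 6: declare e=17 at depth 1
Step 7: declare c=(read b)=23 at depth 1
Step 8: declare e=(read f)=23 at depth 1
Visible at query point: b=23 c=23 e=23 f=23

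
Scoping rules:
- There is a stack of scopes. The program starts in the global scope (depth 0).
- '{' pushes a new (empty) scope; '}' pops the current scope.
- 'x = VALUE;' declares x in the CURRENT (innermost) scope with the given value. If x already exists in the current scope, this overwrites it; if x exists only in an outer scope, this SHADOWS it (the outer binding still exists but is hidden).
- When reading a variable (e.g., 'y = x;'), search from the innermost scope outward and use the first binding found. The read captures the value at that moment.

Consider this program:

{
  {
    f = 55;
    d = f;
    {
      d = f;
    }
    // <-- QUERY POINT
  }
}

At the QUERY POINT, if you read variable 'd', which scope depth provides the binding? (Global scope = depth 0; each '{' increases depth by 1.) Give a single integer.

Step 1: enter scope (depth=1)
Step 2: enter scope (depth=2)
Step 3: declare f=55 at depth 2
Step 4: declare d=(read f)=55 at depth 2
Step 5: enter scope (depth=3)
Step 6: declare d=(read f)=55 at depth 3
Step 7: exit scope (depth=2)
Visible at query point: d=55 f=55

Answer: 2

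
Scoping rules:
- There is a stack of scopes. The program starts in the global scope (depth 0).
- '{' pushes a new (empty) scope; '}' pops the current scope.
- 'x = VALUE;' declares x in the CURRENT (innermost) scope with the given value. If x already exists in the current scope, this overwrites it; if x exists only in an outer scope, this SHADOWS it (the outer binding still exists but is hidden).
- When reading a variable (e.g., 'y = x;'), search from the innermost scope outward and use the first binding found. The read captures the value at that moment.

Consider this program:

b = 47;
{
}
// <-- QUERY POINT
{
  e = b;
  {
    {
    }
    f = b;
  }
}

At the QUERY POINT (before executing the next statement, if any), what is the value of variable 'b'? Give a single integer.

Answer: 47

Derivation:
Step 1: declare b=47 at depth 0
Step 2: enter scope (depth=1)
Step 3: exit scope (depth=0)
Visible at query point: b=47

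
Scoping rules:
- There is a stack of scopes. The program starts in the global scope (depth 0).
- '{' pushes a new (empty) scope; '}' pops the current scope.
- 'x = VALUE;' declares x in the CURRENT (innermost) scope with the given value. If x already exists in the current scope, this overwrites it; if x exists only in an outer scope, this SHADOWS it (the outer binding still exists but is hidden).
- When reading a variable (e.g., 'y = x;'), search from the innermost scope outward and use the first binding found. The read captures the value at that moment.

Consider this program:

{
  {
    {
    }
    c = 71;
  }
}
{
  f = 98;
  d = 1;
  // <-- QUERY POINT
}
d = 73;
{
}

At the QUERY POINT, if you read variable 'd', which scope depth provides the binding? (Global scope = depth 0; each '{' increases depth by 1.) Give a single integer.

Answer: 1

Derivation:
Step 1: enter scope (depth=1)
Step 2: enter scope (depth=2)
Step 3: enter scope (depth=3)
Step 4: exit scope (depth=2)
Step 5: declare c=71 at depth 2
Step 6: exit scope (depth=1)
Step 7: exit scope (depth=0)
Step 8: enter scope (depth=1)
Step 9: declare f=98 at depth 1
Step 10: declare d=1 at depth 1
Visible at query point: d=1 f=98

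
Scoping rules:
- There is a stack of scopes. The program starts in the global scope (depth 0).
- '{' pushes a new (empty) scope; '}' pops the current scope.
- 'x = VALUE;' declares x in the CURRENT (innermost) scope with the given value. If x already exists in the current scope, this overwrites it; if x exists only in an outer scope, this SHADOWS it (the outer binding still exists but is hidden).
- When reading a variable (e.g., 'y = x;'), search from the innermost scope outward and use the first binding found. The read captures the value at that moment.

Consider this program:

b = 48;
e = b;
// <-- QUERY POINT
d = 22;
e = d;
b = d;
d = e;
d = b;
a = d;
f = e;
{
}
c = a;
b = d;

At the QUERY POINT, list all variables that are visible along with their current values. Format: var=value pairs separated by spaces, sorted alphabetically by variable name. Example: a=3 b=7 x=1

Answer: b=48 e=48

Derivation:
Step 1: declare b=48 at depth 0
Step 2: declare e=(read b)=48 at depth 0
Visible at query point: b=48 e=48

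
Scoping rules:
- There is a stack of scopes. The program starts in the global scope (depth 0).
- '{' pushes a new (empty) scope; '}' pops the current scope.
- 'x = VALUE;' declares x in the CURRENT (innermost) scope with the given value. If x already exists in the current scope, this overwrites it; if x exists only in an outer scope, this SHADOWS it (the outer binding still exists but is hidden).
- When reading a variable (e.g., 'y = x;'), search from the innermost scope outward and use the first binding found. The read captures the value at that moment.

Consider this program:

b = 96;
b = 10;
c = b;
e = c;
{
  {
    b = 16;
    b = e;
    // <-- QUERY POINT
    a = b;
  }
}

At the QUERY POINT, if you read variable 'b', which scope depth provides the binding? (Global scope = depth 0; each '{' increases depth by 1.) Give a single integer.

Answer: 2

Derivation:
Step 1: declare b=96 at depth 0
Step 2: declare b=10 at depth 0
Step 3: declare c=(read b)=10 at depth 0
Step 4: declare e=(read c)=10 at depth 0
Step 5: enter scope (depth=1)
Step 6: enter scope (depth=2)
Step 7: declare b=16 at depth 2
Step 8: declare b=(read e)=10 at depth 2
Visible at query point: b=10 c=10 e=10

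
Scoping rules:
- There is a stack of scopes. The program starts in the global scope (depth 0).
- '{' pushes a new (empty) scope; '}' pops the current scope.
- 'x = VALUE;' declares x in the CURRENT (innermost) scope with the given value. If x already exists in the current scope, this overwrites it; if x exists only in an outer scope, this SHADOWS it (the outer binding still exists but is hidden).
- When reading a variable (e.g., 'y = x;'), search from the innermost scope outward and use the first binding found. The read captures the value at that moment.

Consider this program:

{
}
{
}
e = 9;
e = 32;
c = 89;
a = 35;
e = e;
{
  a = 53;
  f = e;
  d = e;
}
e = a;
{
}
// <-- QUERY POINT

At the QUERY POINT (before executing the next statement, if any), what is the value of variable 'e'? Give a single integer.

Answer: 35

Derivation:
Step 1: enter scope (depth=1)
Step 2: exit scope (depth=0)
Step 3: enter scope (depth=1)
Step 4: exit scope (depth=0)
Step 5: declare e=9 at depth 0
Step 6: declare e=32 at depth 0
Step 7: declare c=89 at depth 0
Step 8: declare a=35 at depth 0
Step 9: declare e=(read e)=32 at depth 0
Step 10: enter scope (depth=1)
Step 11: declare a=53 at depth 1
Step 12: declare f=(read e)=32 at depth 1
Step 13: declare d=(read e)=32 at depth 1
Step 14: exit scope (depth=0)
Step 15: declare e=(read a)=35 at depth 0
Step 16: enter scope (depth=1)
Step 17: exit scope (depth=0)
Visible at query point: a=35 c=89 e=35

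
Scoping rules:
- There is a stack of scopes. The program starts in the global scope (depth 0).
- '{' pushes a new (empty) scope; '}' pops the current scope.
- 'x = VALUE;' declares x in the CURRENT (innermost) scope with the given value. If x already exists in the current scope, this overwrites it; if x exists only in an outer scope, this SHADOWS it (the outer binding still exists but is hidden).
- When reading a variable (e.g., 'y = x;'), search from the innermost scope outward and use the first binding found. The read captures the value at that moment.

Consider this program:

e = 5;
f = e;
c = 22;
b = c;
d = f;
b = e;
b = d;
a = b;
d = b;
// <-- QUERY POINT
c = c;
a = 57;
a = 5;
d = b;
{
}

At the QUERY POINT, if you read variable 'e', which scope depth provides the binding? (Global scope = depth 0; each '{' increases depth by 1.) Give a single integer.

Answer: 0

Derivation:
Step 1: declare e=5 at depth 0
Step 2: declare f=(read e)=5 at depth 0
Step 3: declare c=22 at depth 0
Step 4: declare b=(read c)=22 at depth 0
Step 5: declare d=(read f)=5 at depth 0
Step 6: declare b=(read e)=5 at depth 0
Step 7: declare b=(read d)=5 at depth 0
Step 8: declare a=(read b)=5 at depth 0
Step 9: declare d=(read b)=5 at depth 0
Visible at query point: a=5 b=5 c=22 d=5 e=5 f=5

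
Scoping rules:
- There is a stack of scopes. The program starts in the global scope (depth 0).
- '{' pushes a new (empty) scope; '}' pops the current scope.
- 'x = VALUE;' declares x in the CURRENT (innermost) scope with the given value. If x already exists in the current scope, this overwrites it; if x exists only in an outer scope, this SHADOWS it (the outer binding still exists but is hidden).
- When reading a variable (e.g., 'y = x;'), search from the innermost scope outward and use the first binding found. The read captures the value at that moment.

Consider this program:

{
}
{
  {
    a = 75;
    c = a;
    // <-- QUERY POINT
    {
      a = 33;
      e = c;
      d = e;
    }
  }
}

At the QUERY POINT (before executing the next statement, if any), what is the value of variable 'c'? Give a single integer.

Answer: 75

Derivation:
Step 1: enter scope (depth=1)
Step 2: exit scope (depth=0)
Step 3: enter scope (depth=1)
Step 4: enter scope (depth=2)
Step 5: declare a=75 at depth 2
Step 6: declare c=(read a)=75 at depth 2
Visible at query point: a=75 c=75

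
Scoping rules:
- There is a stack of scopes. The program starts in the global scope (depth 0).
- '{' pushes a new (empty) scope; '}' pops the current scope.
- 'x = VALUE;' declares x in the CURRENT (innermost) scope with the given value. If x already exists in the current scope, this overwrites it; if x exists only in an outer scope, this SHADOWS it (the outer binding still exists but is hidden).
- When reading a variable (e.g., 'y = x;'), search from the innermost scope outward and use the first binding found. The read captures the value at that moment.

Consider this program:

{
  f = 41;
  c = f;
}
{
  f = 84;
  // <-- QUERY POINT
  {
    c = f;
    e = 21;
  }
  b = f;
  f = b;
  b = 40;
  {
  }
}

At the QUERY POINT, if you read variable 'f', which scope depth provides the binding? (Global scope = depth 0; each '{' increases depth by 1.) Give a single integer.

Answer: 1

Derivation:
Step 1: enter scope (depth=1)
Step 2: declare f=41 at depth 1
Step 3: declare c=(read f)=41 at depth 1
Step 4: exit scope (depth=0)
Step 5: enter scope (depth=1)
Step 6: declare f=84 at depth 1
Visible at query point: f=84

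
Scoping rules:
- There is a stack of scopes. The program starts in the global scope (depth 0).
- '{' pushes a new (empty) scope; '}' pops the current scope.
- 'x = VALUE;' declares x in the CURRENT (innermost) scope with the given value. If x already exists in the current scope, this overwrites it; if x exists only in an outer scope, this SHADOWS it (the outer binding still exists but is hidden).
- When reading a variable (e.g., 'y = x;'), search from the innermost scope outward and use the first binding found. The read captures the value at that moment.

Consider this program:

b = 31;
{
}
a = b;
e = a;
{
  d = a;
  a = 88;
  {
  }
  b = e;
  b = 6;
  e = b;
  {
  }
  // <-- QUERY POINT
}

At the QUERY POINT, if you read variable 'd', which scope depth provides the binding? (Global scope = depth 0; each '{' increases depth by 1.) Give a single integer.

Answer: 1

Derivation:
Step 1: declare b=31 at depth 0
Step 2: enter scope (depth=1)
Step 3: exit scope (depth=0)
Step 4: declare a=(read b)=31 at depth 0
Step 5: declare e=(read a)=31 at depth 0
Step 6: enter scope (depth=1)
Step 7: declare d=(read a)=31 at depth 1
Step 8: declare a=88 at depth 1
Step 9: enter scope (depth=2)
Step 10: exit scope (depth=1)
Step 11: declare b=(read e)=31 at depth 1
Step 12: declare b=6 at depth 1
Step 13: declare e=(read b)=6 at depth 1
Step 14: enter scope (depth=2)
Step 15: exit scope (depth=1)
Visible at query point: a=88 b=6 d=31 e=6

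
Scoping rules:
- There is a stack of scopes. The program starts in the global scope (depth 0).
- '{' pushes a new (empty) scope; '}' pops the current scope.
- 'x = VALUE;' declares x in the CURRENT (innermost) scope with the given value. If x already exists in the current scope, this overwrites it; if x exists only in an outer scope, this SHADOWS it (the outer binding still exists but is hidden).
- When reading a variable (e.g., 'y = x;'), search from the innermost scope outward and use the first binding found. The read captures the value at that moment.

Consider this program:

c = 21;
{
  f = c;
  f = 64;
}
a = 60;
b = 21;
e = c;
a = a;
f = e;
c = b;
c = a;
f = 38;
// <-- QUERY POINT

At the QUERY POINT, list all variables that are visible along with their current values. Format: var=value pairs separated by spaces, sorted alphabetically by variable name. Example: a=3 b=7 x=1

Step 1: declare c=21 at depth 0
Step 2: enter scope (depth=1)
Step 3: declare f=(read c)=21 at depth 1
Step 4: declare f=64 at depth 1
Step 5: exit scope (depth=0)
Step 6: declare a=60 at depth 0
Step 7: declare b=21 at depth 0
Step 8: declare e=(read c)=21 at depth 0
Step 9: declare a=(read a)=60 at depth 0
Step 10: declare f=(read e)=21 at depth 0
Step 11: declare c=(read b)=21 at depth 0
Step 12: declare c=(read a)=60 at depth 0
Step 13: declare f=38 at depth 0
Visible at query point: a=60 b=21 c=60 e=21 f=38

Answer: a=60 b=21 c=60 e=21 f=38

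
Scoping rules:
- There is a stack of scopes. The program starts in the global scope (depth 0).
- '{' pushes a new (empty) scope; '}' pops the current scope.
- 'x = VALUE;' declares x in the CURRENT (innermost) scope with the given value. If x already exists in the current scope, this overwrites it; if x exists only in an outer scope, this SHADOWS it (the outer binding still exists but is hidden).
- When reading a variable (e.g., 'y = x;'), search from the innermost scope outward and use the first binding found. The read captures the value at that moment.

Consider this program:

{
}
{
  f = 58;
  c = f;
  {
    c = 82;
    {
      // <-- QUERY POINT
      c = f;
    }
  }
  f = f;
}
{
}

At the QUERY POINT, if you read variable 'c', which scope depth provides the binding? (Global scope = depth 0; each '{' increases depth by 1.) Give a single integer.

Answer: 2

Derivation:
Step 1: enter scope (depth=1)
Step 2: exit scope (depth=0)
Step 3: enter scope (depth=1)
Step 4: declare f=58 at depth 1
Step 5: declare c=(read f)=58 at depth 1
Step 6: enter scope (depth=2)
Step 7: declare c=82 at depth 2
Step 8: enter scope (depth=3)
Visible at query point: c=82 f=58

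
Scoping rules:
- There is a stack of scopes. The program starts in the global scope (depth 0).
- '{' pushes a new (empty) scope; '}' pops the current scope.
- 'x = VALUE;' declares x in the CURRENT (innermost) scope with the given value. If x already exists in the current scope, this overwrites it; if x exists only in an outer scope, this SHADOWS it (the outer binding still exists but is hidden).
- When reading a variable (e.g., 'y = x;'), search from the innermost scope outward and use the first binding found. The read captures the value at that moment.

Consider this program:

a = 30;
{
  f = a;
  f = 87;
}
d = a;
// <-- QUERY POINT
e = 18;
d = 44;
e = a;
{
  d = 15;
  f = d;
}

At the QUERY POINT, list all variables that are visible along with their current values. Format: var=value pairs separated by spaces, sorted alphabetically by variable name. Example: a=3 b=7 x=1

Answer: a=30 d=30

Derivation:
Step 1: declare a=30 at depth 0
Step 2: enter scope (depth=1)
Step 3: declare f=(read a)=30 at depth 1
Step 4: declare f=87 at depth 1
Step 5: exit scope (depth=0)
Step 6: declare d=(read a)=30 at depth 0
Visible at query point: a=30 d=30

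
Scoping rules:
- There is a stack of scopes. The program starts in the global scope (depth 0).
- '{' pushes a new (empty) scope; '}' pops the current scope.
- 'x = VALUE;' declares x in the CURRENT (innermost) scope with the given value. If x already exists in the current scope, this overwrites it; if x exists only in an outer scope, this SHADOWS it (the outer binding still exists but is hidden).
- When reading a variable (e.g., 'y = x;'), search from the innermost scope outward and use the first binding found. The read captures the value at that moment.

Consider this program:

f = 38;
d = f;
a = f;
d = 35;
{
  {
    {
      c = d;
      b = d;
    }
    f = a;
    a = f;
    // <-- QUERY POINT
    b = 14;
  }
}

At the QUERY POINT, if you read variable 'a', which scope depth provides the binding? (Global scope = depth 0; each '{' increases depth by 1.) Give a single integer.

Answer: 2

Derivation:
Step 1: declare f=38 at depth 0
Step 2: declare d=(read f)=38 at depth 0
Step 3: declare a=(read f)=38 at depth 0
Step 4: declare d=35 at depth 0
Step 5: enter scope (depth=1)
Step 6: enter scope (depth=2)
Step 7: enter scope (depth=3)
Step 8: declare c=(read d)=35 at depth 3
Step 9: declare b=(read d)=35 at depth 3
Step 10: exit scope (depth=2)
Step 11: declare f=(read a)=38 at depth 2
Step 12: declare a=(read f)=38 at depth 2
Visible at query point: a=38 d=35 f=38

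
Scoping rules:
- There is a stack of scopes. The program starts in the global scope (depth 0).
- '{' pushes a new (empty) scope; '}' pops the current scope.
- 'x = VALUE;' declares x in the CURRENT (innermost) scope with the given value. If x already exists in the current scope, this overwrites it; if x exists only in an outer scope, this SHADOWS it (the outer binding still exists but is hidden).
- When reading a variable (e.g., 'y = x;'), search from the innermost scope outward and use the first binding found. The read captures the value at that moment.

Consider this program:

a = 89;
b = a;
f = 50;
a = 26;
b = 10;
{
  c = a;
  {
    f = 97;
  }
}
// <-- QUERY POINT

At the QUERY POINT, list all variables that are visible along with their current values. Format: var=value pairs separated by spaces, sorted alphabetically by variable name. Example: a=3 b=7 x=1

Answer: a=26 b=10 f=50

Derivation:
Step 1: declare a=89 at depth 0
Step 2: declare b=(read a)=89 at depth 0
Step 3: declare f=50 at depth 0
Step 4: declare a=26 at depth 0
Step 5: declare b=10 at depth 0
Step 6: enter scope (depth=1)
Step 7: declare c=(read a)=26 at depth 1
Step 8: enter scope (depth=2)
Step 9: declare f=97 at depth 2
Step 10: exit scope (depth=1)
Step 11: exit scope (depth=0)
Visible at query point: a=26 b=10 f=50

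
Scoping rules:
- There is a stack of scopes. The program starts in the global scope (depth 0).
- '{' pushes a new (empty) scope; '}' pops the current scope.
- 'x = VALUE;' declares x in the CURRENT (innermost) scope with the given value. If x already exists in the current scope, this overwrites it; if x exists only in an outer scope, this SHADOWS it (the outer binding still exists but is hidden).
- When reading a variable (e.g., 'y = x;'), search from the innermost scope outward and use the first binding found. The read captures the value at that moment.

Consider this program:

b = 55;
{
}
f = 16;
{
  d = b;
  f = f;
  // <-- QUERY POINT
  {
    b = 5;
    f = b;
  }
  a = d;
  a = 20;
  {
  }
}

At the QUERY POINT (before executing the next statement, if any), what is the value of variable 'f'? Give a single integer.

Step 1: declare b=55 at depth 0
Step 2: enter scope (depth=1)
Step 3: exit scope (depth=0)
Step 4: declare f=16 at depth 0
Step 5: enter scope (depth=1)
Step 6: declare d=(read b)=55 at depth 1
Step 7: declare f=(read f)=16 at depth 1
Visible at query point: b=55 d=55 f=16

Answer: 16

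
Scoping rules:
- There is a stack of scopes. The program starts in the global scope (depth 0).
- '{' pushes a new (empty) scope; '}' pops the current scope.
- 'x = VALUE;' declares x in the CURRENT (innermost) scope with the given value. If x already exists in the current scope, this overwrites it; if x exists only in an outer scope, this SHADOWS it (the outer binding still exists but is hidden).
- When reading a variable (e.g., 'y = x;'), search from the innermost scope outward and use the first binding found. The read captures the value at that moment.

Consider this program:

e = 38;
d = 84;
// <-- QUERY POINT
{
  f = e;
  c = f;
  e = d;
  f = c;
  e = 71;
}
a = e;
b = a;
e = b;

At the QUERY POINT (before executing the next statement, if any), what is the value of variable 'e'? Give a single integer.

Step 1: declare e=38 at depth 0
Step 2: declare d=84 at depth 0
Visible at query point: d=84 e=38

Answer: 38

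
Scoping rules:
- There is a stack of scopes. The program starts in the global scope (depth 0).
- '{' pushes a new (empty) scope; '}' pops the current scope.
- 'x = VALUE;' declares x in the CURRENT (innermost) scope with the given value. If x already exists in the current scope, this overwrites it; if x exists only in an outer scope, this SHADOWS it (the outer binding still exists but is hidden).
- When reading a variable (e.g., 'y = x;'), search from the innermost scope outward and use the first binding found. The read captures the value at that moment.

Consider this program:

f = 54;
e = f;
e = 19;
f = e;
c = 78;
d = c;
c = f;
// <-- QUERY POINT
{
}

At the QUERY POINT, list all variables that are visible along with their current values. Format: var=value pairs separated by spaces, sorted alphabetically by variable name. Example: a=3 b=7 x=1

Step 1: declare f=54 at depth 0
Step 2: declare e=(read f)=54 at depth 0
Step 3: declare e=19 at depth 0
Step 4: declare f=(read e)=19 at depth 0
Step 5: declare c=78 at depth 0
Step 6: declare d=(read c)=78 at depth 0
Step 7: declare c=(read f)=19 at depth 0
Visible at query point: c=19 d=78 e=19 f=19

Answer: c=19 d=78 e=19 f=19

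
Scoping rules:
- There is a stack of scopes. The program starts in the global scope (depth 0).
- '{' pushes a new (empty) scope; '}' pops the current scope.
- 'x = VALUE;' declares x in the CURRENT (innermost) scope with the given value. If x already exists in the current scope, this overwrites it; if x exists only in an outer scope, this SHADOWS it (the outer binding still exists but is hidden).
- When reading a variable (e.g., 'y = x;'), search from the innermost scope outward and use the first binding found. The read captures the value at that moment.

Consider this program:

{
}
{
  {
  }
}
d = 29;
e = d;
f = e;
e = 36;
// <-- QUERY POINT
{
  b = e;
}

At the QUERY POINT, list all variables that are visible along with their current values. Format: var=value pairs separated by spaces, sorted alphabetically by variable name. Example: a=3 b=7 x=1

Answer: d=29 e=36 f=29

Derivation:
Step 1: enter scope (depth=1)
Step 2: exit scope (depth=0)
Step 3: enter scope (depth=1)
Step 4: enter scope (depth=2)
Step 5: exit scope (depth=1)
Step 6: exit scope (depth=0)
Step 7: declare d=29 at depth 0
Step 8: declare e=(read d)=29 at depth 0
Step 9: declare f=(read e)=29 at depth 0
Step 10: declare e=36 at depth 0
Visible at query point: d=29 e=36 f=29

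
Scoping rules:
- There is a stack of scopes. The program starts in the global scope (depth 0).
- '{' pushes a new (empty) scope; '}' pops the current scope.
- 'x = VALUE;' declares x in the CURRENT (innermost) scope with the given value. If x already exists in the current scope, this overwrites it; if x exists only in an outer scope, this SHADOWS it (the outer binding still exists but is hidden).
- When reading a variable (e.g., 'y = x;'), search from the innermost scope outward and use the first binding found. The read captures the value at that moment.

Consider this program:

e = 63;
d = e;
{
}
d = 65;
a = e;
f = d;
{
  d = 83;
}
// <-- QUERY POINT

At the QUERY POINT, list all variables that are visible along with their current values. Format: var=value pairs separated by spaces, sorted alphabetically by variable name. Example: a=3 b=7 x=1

Step 1: declare e=63 at depth 0
Step 2: declare d=(read e)=63 at depth 0
Step 3: enter scope (depth=1)
Step 4: exit scope (depth=0)
Step 5: declare d=65 at depth 0
Step 6: declare a=(read e)=63 at depth 0
Step 7: declare f=(read d)=65 at depth 0
Step 8: enter scope (depth=1)
Step 9: declare d=83 at depth 1
Step 10: exit scope (depth=0)
Visible at query point: a=63 d=65 e=63 f=65

Answer: a=63 d=65 e=63 f=65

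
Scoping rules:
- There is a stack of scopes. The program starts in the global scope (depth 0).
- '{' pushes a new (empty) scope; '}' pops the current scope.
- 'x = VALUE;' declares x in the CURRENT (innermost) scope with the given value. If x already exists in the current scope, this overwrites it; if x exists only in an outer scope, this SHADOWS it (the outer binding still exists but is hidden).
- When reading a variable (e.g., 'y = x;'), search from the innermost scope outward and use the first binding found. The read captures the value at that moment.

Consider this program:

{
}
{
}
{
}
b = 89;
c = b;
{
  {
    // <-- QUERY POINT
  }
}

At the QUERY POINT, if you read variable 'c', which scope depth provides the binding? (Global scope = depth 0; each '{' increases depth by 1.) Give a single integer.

Step 1: enter scope (depth=1)
Step 2: exit scope (depth=0)
Step 3: enter scope (depth=1)
Step 4: exit scope (depth=0)
Step 5: enter scope (depth=1)
Step 6: exit scope (depth=0)
Step 7: declare b=89 at depth 0
Step 8: declare c=(read b)=89 at depth 0
Step 9: enter scope (depth=1)
Step 10: enter scope (depth=2)
Visible at query point: b=89 c=89

Answer: 0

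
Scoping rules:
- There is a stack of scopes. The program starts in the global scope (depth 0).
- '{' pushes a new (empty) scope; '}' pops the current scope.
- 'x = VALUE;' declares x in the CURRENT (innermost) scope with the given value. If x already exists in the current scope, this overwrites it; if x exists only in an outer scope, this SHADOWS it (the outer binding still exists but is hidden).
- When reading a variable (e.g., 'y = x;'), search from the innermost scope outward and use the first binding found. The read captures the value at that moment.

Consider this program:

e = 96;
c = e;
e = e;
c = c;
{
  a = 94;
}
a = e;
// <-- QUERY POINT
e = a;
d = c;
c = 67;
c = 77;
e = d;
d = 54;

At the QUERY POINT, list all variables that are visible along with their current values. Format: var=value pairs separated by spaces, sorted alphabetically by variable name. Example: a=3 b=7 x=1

Answer: a=96 c=96 e=96

Derivation:
Step 1: declare e=96 at depth 0
Step 2: declare c=(read e)=96 at depth 0
Step 3: declare e=(read e)=96 at depth 0
Step 4: declare c=(read c)=96 at depth 0
Step 5: enter scope (depth=1)
Step 6: declare a=94 at depth 1
Step 7: exit scope (depth=0)
Step 8: declare a=(read e)=96 at depth 0
Visible at query point: a=96 c=96 e=96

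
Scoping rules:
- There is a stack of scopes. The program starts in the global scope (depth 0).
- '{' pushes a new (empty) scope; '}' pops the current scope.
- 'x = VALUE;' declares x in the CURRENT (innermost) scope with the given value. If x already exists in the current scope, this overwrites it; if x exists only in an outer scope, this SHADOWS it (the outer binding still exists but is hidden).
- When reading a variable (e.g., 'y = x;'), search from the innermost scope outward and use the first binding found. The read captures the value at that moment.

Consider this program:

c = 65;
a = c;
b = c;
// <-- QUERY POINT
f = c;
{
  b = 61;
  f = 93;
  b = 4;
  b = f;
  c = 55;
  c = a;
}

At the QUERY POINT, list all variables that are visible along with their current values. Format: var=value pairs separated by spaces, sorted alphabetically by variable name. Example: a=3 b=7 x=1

Step 1: declare c=65 at depth 0
Step 2: declare a=(read c)=65 at depth 0
Step 3: declare b=(read c)=65 at depth 0
Visible at query point: a=65 b=65 c=65

Answer: a=65 b=65 c=65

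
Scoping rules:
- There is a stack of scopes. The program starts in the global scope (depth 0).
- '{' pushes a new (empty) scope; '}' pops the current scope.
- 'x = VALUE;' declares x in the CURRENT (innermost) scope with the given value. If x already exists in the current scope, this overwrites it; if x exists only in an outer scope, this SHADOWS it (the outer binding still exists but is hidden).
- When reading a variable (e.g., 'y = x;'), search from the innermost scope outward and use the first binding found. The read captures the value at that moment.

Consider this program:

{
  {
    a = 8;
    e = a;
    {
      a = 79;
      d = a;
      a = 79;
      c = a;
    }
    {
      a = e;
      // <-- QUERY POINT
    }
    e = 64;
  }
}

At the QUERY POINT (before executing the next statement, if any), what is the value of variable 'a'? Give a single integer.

Answer: 8

Derivation:
Step 1: enter scope (depth=1)
Step 2: enter scope (depth=2)
Step 3: declare a=8 at depth 2
Step 4: declare e=(read a)=8 at depth 2
Step 5: enter scope (depth=3)
Step 6: declare a=79 at depth 3
Step 7: declare d=(read a)=79 at depth 3
Step 8: declare a=79 at depth 3
Step 9: declare c=(read a)=79 at depth 3
Step 10: exit scope (depth=2)
Step 11: enter scope (depth=3)
Step 12: declare a=(read e)=8 at depth 3
Visible at query point: a=8 e=8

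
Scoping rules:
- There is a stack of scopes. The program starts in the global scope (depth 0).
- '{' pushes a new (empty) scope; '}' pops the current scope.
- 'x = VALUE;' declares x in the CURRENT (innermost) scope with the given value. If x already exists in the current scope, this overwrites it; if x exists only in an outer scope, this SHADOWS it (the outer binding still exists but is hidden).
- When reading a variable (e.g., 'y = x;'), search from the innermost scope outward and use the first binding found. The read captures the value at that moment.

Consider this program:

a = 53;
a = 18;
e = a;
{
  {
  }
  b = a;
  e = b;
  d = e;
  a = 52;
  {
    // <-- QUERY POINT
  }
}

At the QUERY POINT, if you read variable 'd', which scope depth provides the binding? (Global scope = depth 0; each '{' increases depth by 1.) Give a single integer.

Answer: 1

Derivation:
Step 1: declare a=53 at depth 0
Step 2: declare a=18 at depth 0
Step 3: declare e=(read a)=18 at depth 0
Step 4: enter scope (depth=1)
Step 5: enter scope (depth=2)
Step 6: exit scope (depth=1)
Step 7: declare b=(read a)=18 at depth 1
Step 8: declare e=(read b)=18 at depth 1
Step 9: declare d=(read e)=18 at depth 1
Step 10: declare a=52 at depth 1
Step 11: enter scope (depth=2)
Visible at query point: a=52 b=18 d=18 e=18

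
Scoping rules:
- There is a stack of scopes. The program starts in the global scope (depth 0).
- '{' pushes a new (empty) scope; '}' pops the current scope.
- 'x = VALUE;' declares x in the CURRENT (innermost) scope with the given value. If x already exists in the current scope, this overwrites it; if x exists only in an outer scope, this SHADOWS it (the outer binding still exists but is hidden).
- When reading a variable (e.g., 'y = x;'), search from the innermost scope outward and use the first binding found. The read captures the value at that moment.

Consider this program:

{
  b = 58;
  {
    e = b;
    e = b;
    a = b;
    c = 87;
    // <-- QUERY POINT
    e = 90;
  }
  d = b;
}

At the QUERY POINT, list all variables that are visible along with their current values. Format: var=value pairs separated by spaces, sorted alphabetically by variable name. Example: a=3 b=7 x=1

Step 1: enter scope (depth=1)
Step 2: declare b=58 at depth 1
Step 3: enter scope (depth=2)
Step 4: declare e=(read b)=58 at depth 2
Step 5: declare e=(read b)=58 at depth 2
Step 6: declare a=(read b)=58 at depth 2
Step 7: declare c=87 at depth 2
Visible at query point: a=58 b=58 c=87 e=58

Answer: a=58 b=58 c=87 e=58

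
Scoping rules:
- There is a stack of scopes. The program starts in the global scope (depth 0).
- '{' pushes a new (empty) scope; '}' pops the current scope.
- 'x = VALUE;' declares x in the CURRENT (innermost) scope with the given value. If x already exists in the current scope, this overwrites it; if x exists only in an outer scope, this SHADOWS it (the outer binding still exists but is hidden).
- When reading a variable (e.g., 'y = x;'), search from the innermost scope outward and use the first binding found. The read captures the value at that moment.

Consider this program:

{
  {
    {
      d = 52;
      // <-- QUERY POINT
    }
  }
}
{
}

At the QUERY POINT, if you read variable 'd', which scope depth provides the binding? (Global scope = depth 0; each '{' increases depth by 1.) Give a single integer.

Step 1: enter scope (depth=1)
Step 2: enter scope (depth=2)
Step 3: enter scope (depth=3)
Step 4: declare d=52 at depth 3
Visible at query point: d=52

Answer: 3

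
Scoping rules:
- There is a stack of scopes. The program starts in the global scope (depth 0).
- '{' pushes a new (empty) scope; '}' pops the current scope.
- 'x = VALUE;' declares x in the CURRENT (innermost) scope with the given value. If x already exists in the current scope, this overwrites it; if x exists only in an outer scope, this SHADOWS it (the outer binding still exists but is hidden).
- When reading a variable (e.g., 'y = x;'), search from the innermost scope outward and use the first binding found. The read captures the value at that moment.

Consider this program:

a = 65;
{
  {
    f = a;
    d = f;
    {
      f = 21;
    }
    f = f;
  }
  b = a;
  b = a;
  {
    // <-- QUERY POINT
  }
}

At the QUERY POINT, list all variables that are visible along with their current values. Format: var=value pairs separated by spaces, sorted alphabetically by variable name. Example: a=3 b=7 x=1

Answer: a=65 b=65

Derivation:
Step 1: declare a=65 at depth 0
Step 2: enter scope (depth=1)
Step 3: enter scope (depth=2)
Step 4: declare f=(read a)=65 at depth 2
Step 5: declare d=(read f)=65 at depth 2
Step 6: enter scope (depth=3)
Step 7: declare f=21 at depth 3
Step 8: exit scope (depth=2)
Step 9: declare f=(read f)=65 at depth 2
Step 10: exit scope (depth=1)
Step 11: declare b=(read a)=65 at depth 1
Step 12: declare b=(read a)=65 at depth 1
Step 13: enter scope (depth=2)
Visible at query point: a=65 b=65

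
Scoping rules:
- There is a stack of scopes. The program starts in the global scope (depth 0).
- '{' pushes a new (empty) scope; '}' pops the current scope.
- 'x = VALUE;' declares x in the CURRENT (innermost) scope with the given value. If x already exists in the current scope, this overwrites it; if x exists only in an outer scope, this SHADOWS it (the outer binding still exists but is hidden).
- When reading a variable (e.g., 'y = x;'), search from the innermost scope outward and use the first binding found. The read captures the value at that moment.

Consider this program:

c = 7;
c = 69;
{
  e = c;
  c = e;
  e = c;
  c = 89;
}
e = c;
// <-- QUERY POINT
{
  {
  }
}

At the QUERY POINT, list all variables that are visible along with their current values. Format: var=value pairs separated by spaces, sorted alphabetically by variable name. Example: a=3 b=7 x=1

Step 1: declare c=7 at depth 0
Step 2: declare c=69 at depth 0
Step 3: enter scope (depth=1)
Step 4: declare e=(read c)=69 at depth 1
Step 5: declare c=(read e)=69 at depth 1
Step 6: declare e=(read c)=69 at depth 1
Step 7: declare c=89 at depth 1
Step 8: exit scope (depth=0)
Step 9: declare e=(read c)=69 at depth 0
Visible at query point: c=69 e=69

Answer: c=69 e=69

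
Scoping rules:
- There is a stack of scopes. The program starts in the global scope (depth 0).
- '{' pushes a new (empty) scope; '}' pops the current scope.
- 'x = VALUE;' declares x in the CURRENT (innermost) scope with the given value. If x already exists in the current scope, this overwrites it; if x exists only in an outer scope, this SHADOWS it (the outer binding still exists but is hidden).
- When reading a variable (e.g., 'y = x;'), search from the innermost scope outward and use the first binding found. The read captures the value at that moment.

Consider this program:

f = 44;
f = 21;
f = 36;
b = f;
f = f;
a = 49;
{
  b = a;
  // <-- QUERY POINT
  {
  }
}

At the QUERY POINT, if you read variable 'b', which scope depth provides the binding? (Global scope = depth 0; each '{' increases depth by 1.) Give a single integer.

Step 1: declare f=44 at depth 0
Step 2: declare f=21 at depth 0
Step 3: declare f=36 at depth 0
Step 4: declare b=(read f)=36 at depth 0
Step 5: declare f=(read f)=36 at depth 0
Step 6: declare a=49 at depth 0
Step 7: enter scope (depth=1)
Step 8: declare b=(read a)=49 at depth 1
Visible at query point: a=49 b=49 f=36

Answer: 1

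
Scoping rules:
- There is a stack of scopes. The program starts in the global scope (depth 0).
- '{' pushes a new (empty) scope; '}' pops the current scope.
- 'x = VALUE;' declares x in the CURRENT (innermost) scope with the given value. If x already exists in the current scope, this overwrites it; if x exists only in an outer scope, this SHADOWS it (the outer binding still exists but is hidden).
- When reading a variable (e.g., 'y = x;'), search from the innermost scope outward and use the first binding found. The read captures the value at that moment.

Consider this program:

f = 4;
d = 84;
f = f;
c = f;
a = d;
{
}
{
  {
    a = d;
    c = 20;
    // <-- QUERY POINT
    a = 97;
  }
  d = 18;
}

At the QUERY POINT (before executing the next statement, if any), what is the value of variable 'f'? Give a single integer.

Step 1: declare f=4 at depth 0
Step 2: declare d=84 at depth 0
Step 3: declare f=(read f)=4 at depth 0
Step 4: declare c=(read f)=4 at depth 0
Step 5: declare a=(read d)=84 at depth 0
Step 6: enter scope (depth=1)
Step 7: exit scope (depth=0)
Step 8: enter scope (depth=1)
Step 9: enter scope (depth=2)
Step 10: declare a=(read d)=84 at depth 2
Step 11: declare c=20 at depth 2
Visible at query point: a=84 c=20 d=84 f=4

Answer: 4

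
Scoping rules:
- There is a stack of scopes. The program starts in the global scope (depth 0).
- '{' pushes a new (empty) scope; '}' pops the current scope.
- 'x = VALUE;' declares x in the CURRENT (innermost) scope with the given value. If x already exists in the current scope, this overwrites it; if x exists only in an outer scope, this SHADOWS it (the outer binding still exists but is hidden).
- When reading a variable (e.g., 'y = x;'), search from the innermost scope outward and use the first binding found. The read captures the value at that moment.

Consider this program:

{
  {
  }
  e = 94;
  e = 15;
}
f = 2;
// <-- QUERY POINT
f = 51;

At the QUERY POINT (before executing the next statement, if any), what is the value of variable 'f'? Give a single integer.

Answer: 2

Derivation:
Step 1: enter scope (depth=1)
Step 2: enter scope (depth=2)
Step 3: exit scope (depth=1)
Step 4: declare e=94 at depth 1
Step 5: declare e=15 at depth 1
Step 6: exit scope (depth=0)
Step 7: declare f=2 at depth 0
Visible at query point: f=2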